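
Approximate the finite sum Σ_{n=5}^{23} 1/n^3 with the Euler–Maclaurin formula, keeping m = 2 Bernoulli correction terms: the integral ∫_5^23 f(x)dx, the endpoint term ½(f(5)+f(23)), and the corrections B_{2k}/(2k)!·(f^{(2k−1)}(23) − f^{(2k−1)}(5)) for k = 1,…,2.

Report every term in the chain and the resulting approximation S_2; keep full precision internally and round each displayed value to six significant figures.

Integral: ∫_5^23 1/x^3 dx = 0.0190548.
Boundary: ½(f(5) + f(23)) = ½(0.00800000 + 8.21895e-05) = 0.00404109.
Running total after boundary: 0.0230959.
k=1: B_{2}/(2)! × [f^{(1)}(23) − f^{(1)}(5)] = 1/12 × (-1.07204e-05 − (-0.00480000)) = 0.000399107.
Partial sum through k=1: 0.0234950.
k=2: B_{4}/(4)! × [f^{(3)}(23) − f^{(3)}(5)] = −1/720 × (-4.05307e-07 − (-0.00384000)) = -5.33277e-06.

S_2 ≈ 0.0234897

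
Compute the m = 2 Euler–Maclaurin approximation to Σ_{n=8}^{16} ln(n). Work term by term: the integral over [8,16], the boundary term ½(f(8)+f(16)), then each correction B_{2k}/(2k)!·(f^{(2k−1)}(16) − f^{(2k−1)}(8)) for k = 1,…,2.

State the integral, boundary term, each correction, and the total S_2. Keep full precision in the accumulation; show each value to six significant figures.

Integral: ∫_8^16 ln(x) dx = 19.7259.
Boundary: ½(f(8) + f(16)) = ½(2.07944 + 2.77259) = 2.42602.
So far: 22.1519.
k=1: B_{2}/(2)! × [f^{(1)}(16) − f^{(1)}(8)] = 1/12 × (0.0625000 − 0.125000) = -0.00520833.
Running total after k=1: 22.1467.
k=2: B_{4}/(4)! × [f^{(3)}(16) − f^{(3)}(8)] = −1/720 × (0.000488281 − 0.00390625) = 4.74718e-06.

S_2 ≈ 22.1467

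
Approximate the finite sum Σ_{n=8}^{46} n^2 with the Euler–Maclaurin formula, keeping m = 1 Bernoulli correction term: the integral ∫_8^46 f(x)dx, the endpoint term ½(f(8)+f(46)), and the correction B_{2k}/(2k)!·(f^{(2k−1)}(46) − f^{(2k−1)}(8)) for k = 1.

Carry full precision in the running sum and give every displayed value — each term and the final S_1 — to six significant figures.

S_1 ≈ 33371.0

The integral term ∫_8^46 x^2 dx = 32274.7.
Boundary: ½(f(8) + f(46)) = ½(64.0000 + 2116.00) = 1090.00.
So far: 33364.7.
k=1: B_{2}/(2)! × [f^{(1)}(46) − f^{(1)}(8)] = 1/12 × (92.0000 − 16.0000) = 6.33333.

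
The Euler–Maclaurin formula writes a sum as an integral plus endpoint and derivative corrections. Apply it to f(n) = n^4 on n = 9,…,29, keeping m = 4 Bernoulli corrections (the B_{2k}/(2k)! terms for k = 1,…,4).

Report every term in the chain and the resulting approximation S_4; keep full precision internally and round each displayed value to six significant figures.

The integral term ∫_9^29 x^4 dx = 4.09042e+06.
½[f(9) + f(29)] = ½[6561.00 + 707281] = 356921.
Integral + boundary = 4.44734e+06.
Order-1 term: 1/12 · (97556.0 − 2916.00) = 7886.67.
Running total after k=1: 4.45523e+06.
Order-2 term: −1/720 · (696.000 − 216.000) = -0.666667.
Running total after k=2: 4.45523e+06.
Order-3 term: 1/30240 · (0.00000 − 0.00000) = 0.00000.
Running total after k=3: 4.45523e+06.
Order-4 term: −1/1209600 · (0.00000 − 0.00000) = 0.00000.

S_4 ≈ 4.45523e+06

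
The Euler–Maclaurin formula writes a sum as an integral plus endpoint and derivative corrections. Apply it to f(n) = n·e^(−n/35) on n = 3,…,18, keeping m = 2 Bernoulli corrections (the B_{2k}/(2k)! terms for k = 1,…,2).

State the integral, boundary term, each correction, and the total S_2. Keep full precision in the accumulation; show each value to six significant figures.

∫_3^18 x·e^(−x/35) dx evaluates to 111.593.
Endpoint term: (f(3) + f(18))/2 = (2.75357 + 10.7627)/2 = 6.75813.
Running total after boundary: 118.352.
k=1: B_{2}/(2)! × [f^{(1)}(18) − f^{(1)}(3)] = 1/12 × (0.290422 − 0.839183) = -0.0457301.
Running total after k=1: 118.306.
k=2: B_{4}/(4)! × [f^{(3)}(18) − f^{(3)}(3)] = −1/720 × (0.00121329 − 0.00218359) = 1.34764e-06.

S_2 ≈ 118.306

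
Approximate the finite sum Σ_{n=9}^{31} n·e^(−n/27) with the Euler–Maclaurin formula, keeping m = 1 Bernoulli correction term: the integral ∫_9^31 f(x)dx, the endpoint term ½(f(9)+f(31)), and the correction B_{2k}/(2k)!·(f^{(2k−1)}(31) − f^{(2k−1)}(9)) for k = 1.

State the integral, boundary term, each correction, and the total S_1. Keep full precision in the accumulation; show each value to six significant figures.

The integral term ∫_9^31 x·e^(−x/27) dx = 199.696.
½[f(9) + f(31)] = ½[6.44878 + 9.83393] = 8.14136.
Running total after boundary: 207.838.
Correction k=1: B_{2}/2! · (f^{(1)}(31) − f^{(1)}(9)) = 1/12 · (-0.0469961 − 0.477688) = -0.0437236.

S_1 ≈ 207.794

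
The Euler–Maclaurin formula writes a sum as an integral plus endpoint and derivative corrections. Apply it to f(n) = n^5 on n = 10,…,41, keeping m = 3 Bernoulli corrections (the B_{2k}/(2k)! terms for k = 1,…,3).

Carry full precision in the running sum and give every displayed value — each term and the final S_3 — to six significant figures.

∫_10^41 x^5 dx evaluates to 7.91517e+08.
Endpoint term: (f(10) + f(41))/2 = (100000 + 1.15856e+08)/2 = 5.79781e+07.
So far: 8.49495e+08.
Correction k=1: B_{2}/2! · (f^{(1)}(41) − f^{(1)}(10)) = 1/12 · (1.41288e+07 − 50000.0) = 1.17323e+06.
After k=1: 8.50669e+08.
Correction k=2: B_{4}/4! · (f^{(3)}(41) − f^{(3)}(10)) = −1/720 · (100860 − 6000.00) = -131.750.
After k=2: 8.50669e+08.
Correction k=3: B_{6}/6! · (f^{(5)}(41) − f^{(5)}(10)) = 1/30240 · (120.000 − 120.000) = 0.00000.

S_3 ≈ 8.50669e+08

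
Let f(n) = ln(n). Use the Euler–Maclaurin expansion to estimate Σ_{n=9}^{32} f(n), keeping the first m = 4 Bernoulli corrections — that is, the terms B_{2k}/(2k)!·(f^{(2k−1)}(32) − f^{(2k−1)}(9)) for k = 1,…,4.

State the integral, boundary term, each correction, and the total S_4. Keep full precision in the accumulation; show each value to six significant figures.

The integral term ∫_9^32 ln(x) dx = 68.1285.
Boundary: ½(f(9) + f(32)) = ½(2.19722 + 3.46574) = 2.83148.
Integral + boundary = 70.9600.
Correction k=1: B_{2}/2! · (f^{(1)}(32) − f^{(1)}(9)) = 1/12 · (0.0312500 − 0.111111) = -0.00665509.
After k=1: 70.9534.
Correction k=2: B_{4}/4! · (f^{(3)}(32) − f^{(3)}(9)) = −1/720 · (6.10352e-05 − 0.00274348) = 3.72562e-06.
After k=2: 70.9534.
Correction k=3: B_{6}/6! · (f^{(5)}(32) − f^{(5)}(9)) = 1/30240 · (7.15256e-07 − 0.000406442) = -1.34169e-08.
After k=3: 70.9534.
Correction k=4: B_{8}/8! · (f^{(7)}(32) − f^{(7)}(9)) = −1/1209600 · (2.09548e-08 − 0.000150534) = 1.24432e-10.

S_4 ≈ 70.9534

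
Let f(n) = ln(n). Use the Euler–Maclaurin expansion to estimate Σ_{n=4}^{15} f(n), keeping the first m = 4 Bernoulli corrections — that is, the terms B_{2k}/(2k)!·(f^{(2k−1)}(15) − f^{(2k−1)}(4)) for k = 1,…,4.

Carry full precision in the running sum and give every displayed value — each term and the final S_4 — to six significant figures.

S_4 ≈ 26.1075

∫_4^15 ln(x) dx evaluates to 24.0756.
Boundary: ½(f(4) + f(15)) = ½(1.38629 + 2.70805) = 2.04717.
Integral + boundary = 26.1227.
Order-1 term: 1/12 · (0.0666667 − 0.250000) = -0.0152778.
Partial sum through k=1: 26.1075.
Order-2 term: −1/720 · (0.000592593 − 0.0312500) = 4.25797e-05.
Partial sum through k=2: 26.1075.
Order-3 term: 1/30240 · (3.16049e-05 − 0.0234375) = -7.74004e-07.
Partial sum through k=3: 26.1075.
Order-4 term: −1/1209600 · (4.21399e-06 − 0.0439453) = 3.63270e-08.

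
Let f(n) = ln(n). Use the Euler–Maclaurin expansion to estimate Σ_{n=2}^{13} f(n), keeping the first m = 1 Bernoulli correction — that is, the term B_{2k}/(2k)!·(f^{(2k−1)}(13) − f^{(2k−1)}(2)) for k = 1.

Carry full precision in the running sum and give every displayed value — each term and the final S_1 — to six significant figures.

∫_2^13 ln(x) dx evaluates to 20.9580.
Boundary: ½(f(2) + f(13)) = ½(0.693147 + 2.56495) = 1.62905.
So far: 22.5871.
k=1: B_{2}/(2)! × [f^{(1)}(13) − f^{(1)}(2)] = 1/12 × (0.0769231 − 0.500000) = -0.0352564.

S_1 ≈ 22.5518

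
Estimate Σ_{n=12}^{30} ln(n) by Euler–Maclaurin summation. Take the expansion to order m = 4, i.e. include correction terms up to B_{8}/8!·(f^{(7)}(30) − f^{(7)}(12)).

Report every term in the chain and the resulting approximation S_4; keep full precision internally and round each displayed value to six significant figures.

The integral term ∫_12^30 ln(x) dx = 54.2170.
Endpoint term: (f(12) + f(30))/2 = (2.48491 + 3.40120)/2 = 2.94305.
So far: 57.1601.
Correction k=1: B_{2}/2! · (f^{(1)}(30) − f^{(1)}(12)) = 1/12 · (0.0333333 − 0.0833333) = -0.00416667.
Partial sum through k=1: 57.1559.
Correction k=2: B_{4}/4! · (f^{(3)}(30) − f^{(3)}(12)) = −1/720 · (7.40741e-05 − 0.00115741) = 1.50463e-06.
Partial sum through k=2: 57.1559.
Correction k=3: B_{6}/6! · (f^{(5)}(30) − f^{(5)}(12)) = 1/30240 · (9.87654e-07 − 9.64506e-05) = -3.15684e-09.
Partial sum through k=3: 57.1559.
Correction k=4: B_{8}/8! · (f^{(7)}(30) − f^{(7)}(12)) = −1/1209600 · (3.29218e-08 − 2.00939e-05) = 1.65848e-11.

S_4 ≈ 57.1559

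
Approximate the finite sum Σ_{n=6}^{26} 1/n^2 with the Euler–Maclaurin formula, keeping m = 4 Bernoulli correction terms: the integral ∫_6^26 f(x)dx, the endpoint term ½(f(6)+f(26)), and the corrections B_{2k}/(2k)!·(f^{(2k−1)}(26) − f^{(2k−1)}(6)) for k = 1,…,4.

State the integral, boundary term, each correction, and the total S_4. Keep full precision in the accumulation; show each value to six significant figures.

S_4 ≈ 0.143592

The integral term ∫_6^26 1/x^2 dx = 0.128205.
Boundary: ½(f(6) + f(26)) = ½(0.0277778 + 0.00147929) = 0.0146285.
Integral + boundary = 0.142834.
Order-1 term: 1/12 · (-0.000113792 − (-0.00925926)) = 0.000762122.
After k=1: 0.143596.
Order-2 term: −1/720 · (-2.01997e-06 − (-0.00308642)) = -4.28389e-06.
After k=2: 0.143592.
Order-3 term: 1/30240 · (-8.96436e-08 − (-0.00257202)) = 8.50505e-08.
After k=3: 0.143592.
Order-4 term: −1/1209600 · (-7.42609e-09 − (-0.00400091)) = -3.30763e-09.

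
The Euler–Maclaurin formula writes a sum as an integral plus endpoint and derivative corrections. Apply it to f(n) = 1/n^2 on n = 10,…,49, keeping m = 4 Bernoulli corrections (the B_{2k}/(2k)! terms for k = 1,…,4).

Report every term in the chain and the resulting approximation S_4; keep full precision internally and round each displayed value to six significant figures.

The integral term ∫_10^49 1/x^2 dx = 0.0795918.
½[f(10) + f(49)] = ½[0.0100000 + 0.000416493] = 0.00520825.
So far: 0.0848001.
Correction k=1: B_{2}/2! · (f^{(1)}(49) − f^{(1)}(10)) = 1/12 · (-1.69997e-05 − (-0.00200000)) = 0.000165250.
Partial sum through k=1: 0.0849653.
Correction k=2: B_{4}/4! · (f^{(3)}(49) − f^{(3)}(10)) = −1/720 · (-8.49632e-08 − (-0.000240000)) = -3.33215e-07.
Partial sum through k=2: 0.0849650.
Correction k=3: B_{6}/6! · (f^{(5)}(49) − f^{(5)}(10)) = 1/30240 · (-1.06160e-09 − (-7.20000e-05)) = 2.38092e-09.
Partial sum through k=3: 0.0849650.
Correction k=4: B_{8}/8! · (f^{(7)}(49) − f^{(7)}(10)) = −1/1209600 · (-2.47603e-11 − (-4.03200e-05)) = -3.33333e-11.

S_4 ≈ 0.0849650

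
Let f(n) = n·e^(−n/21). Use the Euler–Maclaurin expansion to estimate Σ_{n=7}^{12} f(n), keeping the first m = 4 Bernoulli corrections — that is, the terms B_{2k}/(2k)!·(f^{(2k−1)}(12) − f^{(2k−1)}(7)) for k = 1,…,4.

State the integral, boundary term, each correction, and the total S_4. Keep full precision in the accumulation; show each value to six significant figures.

Integral: ∫_7^12 x·e^(−x/21) dx = 29.9708.
Boundary: ½(f(7) + f(12)) = ½(5.01572 + 6.77662) = 5.89617.
So far: 35.8669.
k=1: B_{2}/(2)! × [f^{(1)}(12) − f^{(1)}(7)] = 1/12 × (0.242022 − 0.477688) = -0.0196388.
After k=1: 35.8473.
k=2: B_{4}/(4)! × [f^{(3)}(12) − f^{(3)}(7)] = −1/720 × (0.00310988 − 0.00433277) = 1.69845e-06.
After k=2: 35.8473.
k=3: B_{6}/(6)! × [f^{(5)}(12) − f^{(5)}(7)] = 1/30240 × (1.28593e-05 − 1.71935e-05) = -1.43326e-10.
After k=3: 35.8473.
k=4: B_{8}/(8)! × [f^{(7)}(12) − f^{(7)}(7)] = −1/1209600 × (4.23283e-08 − 5.56965e-08) = 1.10518e-14.

S_4 ≈ 35.8473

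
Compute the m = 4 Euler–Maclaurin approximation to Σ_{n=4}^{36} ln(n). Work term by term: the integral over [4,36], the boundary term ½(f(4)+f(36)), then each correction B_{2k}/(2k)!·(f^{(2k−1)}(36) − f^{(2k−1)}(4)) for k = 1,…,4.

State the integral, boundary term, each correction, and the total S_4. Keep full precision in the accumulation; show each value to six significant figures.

The integral term ∫_4^36 ln(x) dx = 91.4615.
½[f(4) + f(36)] = ½[1.38629 + 3.58352] = 2.48491.
Integral + boundary = 93.9464.
k=1: B_{2}/(2)! × [f^{(1)}(36) − f^{(1)}(4)] = 1/12 × (0.0277778 − 0.250000) = -0.0185185.
Partial sum through k=1: 93.9279.
k=2: B_{4}/(4)! × [f^{(3)}(36) − f^{(3)}(4)] = −1/720 × (4.28669e-05 − 0.0312500) = 4.33432e-05.
Partial sum through k=2: 93.9279.
k=3: B_{6}/(6)! × [f^{(5)}(36) − f^{(5)}(4)] = 1/30240 × (3.96916e-07 − 0.0234375) = -7.75036e-07.
Partial sum through k=3: 93.9279.
k=4: B_{8}/(8)! × [f^{(7)}(36) − f^{(7)}(4)] = −1/1209600 × (9.18787e-09 − 0.0439453) = 3.63304e-08.

S_4 ≈ 93.9279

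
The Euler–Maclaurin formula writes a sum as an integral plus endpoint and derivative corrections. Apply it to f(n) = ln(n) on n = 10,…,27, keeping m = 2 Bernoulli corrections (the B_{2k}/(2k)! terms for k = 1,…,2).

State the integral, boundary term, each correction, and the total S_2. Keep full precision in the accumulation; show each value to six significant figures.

∫_10^27 ln(x) dx evaluates to 48.9617.
Boundary: ½(f(10) + f(27)) = ½(2.30259 + 3.29584) = 2.79921.
Running total after boundary: 51.7610.
Correction k=1: B_{2}/2! · (f^{(1)}(27) − f^{(1)}(10)) = 1/12 · (0.0370370 − 0.100000) = -0.00524691.
After k=1: 51.7557.
Correction k=2: B_{4}/4! · (f^{(3)}(27) − f^{(3)}(10)) = −1/720 · (0.000101611 − 0.00200000) = 2.63665e-06.

S_2 ≈ 51.7557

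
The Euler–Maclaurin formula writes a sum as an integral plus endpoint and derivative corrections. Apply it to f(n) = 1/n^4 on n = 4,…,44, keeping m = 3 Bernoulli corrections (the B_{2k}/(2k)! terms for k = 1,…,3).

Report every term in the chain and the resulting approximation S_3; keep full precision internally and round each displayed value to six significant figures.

∫_4^44 1/x^4 dx evaluates to 0.00520442.
Boundary: ½(f(4) + f(44)) = ½(0.00390625 + 2.66802e-07) = 0.00195326.
So far: 0.00715768.
Correction k=1: B_{2}/2! · (f^{(1)}(44) − f^{(1)}(4)) = 1/12 · (-2.42547e-08 − (-0.00390625)) = 0.000325519.
Running total after k=1: 0.00748320.
Correction k=2: B_{4}/4! · (f^{(3)}(44) − f^{(3)}(4)) = −1/720 · (-3.75848e-10 − (-0.00732422)) = -1.01725e-05.
Running total after k=2: 0.00747302.
Correction k=3: B_{6}/6! · (f^{(5)}(44) − f^{(5)}(4)) = 1/30240 · (-1.08716e-11 − (-0.0256348)) = 8.47711e-07.

S_3 ≈ 0.00747387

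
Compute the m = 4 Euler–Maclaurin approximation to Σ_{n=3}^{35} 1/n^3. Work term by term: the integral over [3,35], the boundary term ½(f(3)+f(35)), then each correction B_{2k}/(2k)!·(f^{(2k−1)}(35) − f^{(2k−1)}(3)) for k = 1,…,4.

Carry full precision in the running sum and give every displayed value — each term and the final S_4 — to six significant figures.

∫_3^35 1/x^3 dx evaluates to 0.0551474.
Endpoint term: (f(3) + f(35))/2 = (0.0370370 + 2.33236e-05)/2 = 0.0185302.
Integral + boundary = 0.0736776.
k=1: B_{2}/(2)! × [f^{(1)}(35) − f^{(1)}(3)] = 1/12 × (-1.99917e-06 − (-0.0370370)) = 0.00308625.
Partial sum through k=1: 0.0767638.
k=2: B_{4}/(4)! × [f^{(3)}(35) − f^{(3)}(3)] = −1/720 × (-3.26395e-08 − (-0.0823045)) = -0.000114312.
Partial sum through k=2: 0.0766495.
k=3: B_{6}/(6)! × [f^{(5)}(35) − f^{(5)}(3)] = 1/30240 × (-1.11907e-09 − (-0.384088)) = 1.27013e-05.
Partial sum through k=3: 0.0766622.
k=4: B_{8}/(8)! × [f^{(7)}(35) − f^{(7)}(3)] = −1/1209600 × (-6.57737e-11 − (-3.07270)) = -2.54026e-06.

S_4 ≈ 0.0766597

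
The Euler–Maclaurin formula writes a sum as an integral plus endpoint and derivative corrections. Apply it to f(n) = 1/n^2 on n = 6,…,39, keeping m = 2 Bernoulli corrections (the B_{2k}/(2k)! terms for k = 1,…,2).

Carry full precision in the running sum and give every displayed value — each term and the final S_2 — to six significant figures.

∫_6^39 1/x^2 dx evaluates to 0.141026.
Boundary: ½(f(6) + f(39)) = ½(0.0277778 + 0.000657462) = 0.0142176.
So far: 0.155243.
Correction k=1: B_{2}/2! · (f^{(1)}(39) − f^{(1)}(6)) = 1/12 · (-3.37160e-05 − (-0.00925926)) = 0.000768795.
Running total after k=1: 0.156012.
Correction k=2: B_{4}/4! · (f^{(3)}(39) − f^{(3)}(6)) = −1/720 · (-2.66004e-07 − (-0.00308642)) = -4.28632e-06.

S_2 ≈ 0.156008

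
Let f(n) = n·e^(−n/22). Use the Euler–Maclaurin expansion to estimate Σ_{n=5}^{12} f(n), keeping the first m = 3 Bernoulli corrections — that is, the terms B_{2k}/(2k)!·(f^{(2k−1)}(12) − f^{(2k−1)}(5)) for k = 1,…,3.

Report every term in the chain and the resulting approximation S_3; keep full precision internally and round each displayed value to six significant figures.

S_3 ≈ 45.1572

∫_5^12 x·e^(−x/22) dx evaluates to 39.7173.
Endpoint term: (f(5) + f(12))/2 = (3.98352 + 6.95494)/2 = 5.46923.
Integral + boundary = 45.1865.
k=1: B_{2}/(2)! × [f^{(1)}(12) − f^{(1)}(5)] = 1/12 × (0.263445 − 0.615634) = -0.0293492.
After k=1: 45.1572.
k=2: B_{4}/(4)! × [f^{(3)}(12) − f^{(3)}(5)] = −1/720 × (0.00293926 − 0.00456414) = 2.25677e-06.
After k=2: 45.1572.
k=3: B_{6}/(6)! × [f^{(5)}(12) − f^{(5)}(5)] = 1/30240 × (1.10211e-05 − 1.62320e-05) = -1.72319e-10.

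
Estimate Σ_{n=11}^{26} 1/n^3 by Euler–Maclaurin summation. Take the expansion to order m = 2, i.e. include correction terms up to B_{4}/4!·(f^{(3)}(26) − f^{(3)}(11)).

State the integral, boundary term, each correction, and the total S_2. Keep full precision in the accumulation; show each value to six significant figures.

S_2 ≈ 0.00381317

The integral term ∫_11^26 1/x^3 dx = 0.00339259.
Endpoint term: (f(11) + f(26))/2 = (0.000751315 + 5.68958e-05)/2 = 0.000404105.
So far: 0.00379669.
Correction k=1: B_{2}/2! · (f^{(1)}(26) − f^{(1)}(11)) = 1/12 · (-6.56490e-06 − (-0.000204904)) = 1.65283e-05.
Running total after k=1: 0.00381322.
Correction k=2: B_{4}/4! · (f^{(3)}(26) − f^{(3)}(11)) = −1/720 · (-1.94228e-07 − (-3.38684e-05)) = -4.67697e-08.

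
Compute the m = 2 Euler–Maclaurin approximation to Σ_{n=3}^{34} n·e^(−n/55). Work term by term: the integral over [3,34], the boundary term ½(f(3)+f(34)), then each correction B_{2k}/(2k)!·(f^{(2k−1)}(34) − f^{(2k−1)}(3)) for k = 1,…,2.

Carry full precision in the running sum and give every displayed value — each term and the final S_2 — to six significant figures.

The integral term ∫_3^34 x·e^(−x/55) dx = 382.630.
½[f(3) + f(34)] = ½[2.84075 + 18.3234] = 10.5821.
Running total after boundary: 393.212.
Order-1 term: 1/12 · (0.205771 − 0.895266) = -0.0574579.
After k=1: 393.155.
Order-2 term: −1/720 · (0.000424336 − 0.000922015) = 6.91221e-07.

S_2 ≈ 393.155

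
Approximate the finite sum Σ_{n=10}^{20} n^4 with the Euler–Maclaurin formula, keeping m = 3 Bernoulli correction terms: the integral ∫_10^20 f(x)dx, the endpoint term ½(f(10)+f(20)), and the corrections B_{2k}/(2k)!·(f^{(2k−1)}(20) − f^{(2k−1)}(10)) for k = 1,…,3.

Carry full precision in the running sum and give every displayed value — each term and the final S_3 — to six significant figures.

S_3 ≈ 707333

∫_10^20 x^4 dx evaluates to 620000.
½[f(10) + f(20)] = ½[10000.0 + 160000] = 85000.0.
Integral + boundary = 705000.
Order-1 term: 1/12 · (32000.0 − 4000.00) = 2333.33.
After k=1: 707333.
Order-2 term: −1/720 · (480.000 − 240.000) = -0.333333.
After k=2: 707333.
Order-3 term: 1/30240 · (0.00000 − 0.00000) = 0.00000.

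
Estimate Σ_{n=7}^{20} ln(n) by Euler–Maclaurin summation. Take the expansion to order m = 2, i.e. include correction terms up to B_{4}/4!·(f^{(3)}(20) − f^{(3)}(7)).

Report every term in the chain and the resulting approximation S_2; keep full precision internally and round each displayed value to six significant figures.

∫_7^20 ln(x) dx evaluates to 33.2933.
Boundary: ½(f(7) + f(20)) = ½(1.94591 + 2.99573) = 2.47082.
Running total after boundary: 35.7641.
Correction k=1: B_{2}/2! · (f^{(1)}(20) − f^{(1)}(7)) = 1/12 · (0.0500000 − 0.142857) = -0.00773810.
Running total after k=1: 35.7564.
Correction k=2: B_{4}/4! · (f^{(3)}(20) − f^{(3)}(7)) = −1/720 · (0.000250000 − 0.00583090) = 7.75126e-06.

S_2 ≈ 35.7564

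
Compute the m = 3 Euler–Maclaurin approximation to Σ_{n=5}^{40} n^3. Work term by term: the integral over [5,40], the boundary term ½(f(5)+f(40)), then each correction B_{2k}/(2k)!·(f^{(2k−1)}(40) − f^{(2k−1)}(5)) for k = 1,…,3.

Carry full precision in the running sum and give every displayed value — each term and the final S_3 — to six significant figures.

S_3 ≈ 672300

∫_5^40 x^3 dx evaluates to 639844.
Boundary: ½(f(5) + f(40)) = ½(125.000 + 64000.0) = 32062.5.
So far: 671906.
k=1: B_{2}/(2)! × [f^{(1)}(40) − f^{(1)}(5)] = 1/12 × (4800.00 − 75.0000) = 393.750.
Running total after k=1: 672300.
k=2: B_{4}/(4)! × [f^{(3)}(40) − f^{(3)}(5)] = −1/720 × (6.00000 − 6.00000) = 0.00000.
Running total after k=2: 672300.
k=3: B_{6}/(6)! × [f^{(5)}(40) − f^{(5)}(5)] = 1/30240 × (0.00000 − 0.00000) = 0.00000.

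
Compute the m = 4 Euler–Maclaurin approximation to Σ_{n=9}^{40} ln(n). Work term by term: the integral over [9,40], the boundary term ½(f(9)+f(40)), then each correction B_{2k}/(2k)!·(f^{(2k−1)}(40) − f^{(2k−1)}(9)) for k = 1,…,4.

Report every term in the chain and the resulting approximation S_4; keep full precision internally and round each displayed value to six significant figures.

S_4 ≈ 99.7160

Integral: ∫_9^40 ln(x) dx = 96.7802.
Endpoint term: (f(9) + f(40))/2 = (2.19722 + 3.68888)/2 = 2.94305.
Running total after boundary: 99.7232.
k=1: B_{2}/(2)! × [f^{(1)}(40) − f^{(1)}(9)] = 1/12 × (0.0250000 − 0.111111) = -0.00717593.
Partial sum through k=1: 99.7160.
k=2: B_{4}/(4)! × [f^{(3)}(40) − f^{(3)}(9)] = −1/720 × (3.12500e-05 − 0.00274348) = 3.76699e-06.
Partial sum through k=2: 99.7160.
k=3: B_{6}/(6)! × [f^{(5)}(40) − f^{(5)}(9)] = 1/30240 × (2.34375e-07 − 0.000406442) = -1.34328e-08.
Partial sum through k=3: 99.7160.
k=4: B_{8}/(8)! × [f^{(7)}(40) − f^{(7)}(9)] = −1/1209600 × (4.39453e-09 − 0.000150534) = 1.24446e-10.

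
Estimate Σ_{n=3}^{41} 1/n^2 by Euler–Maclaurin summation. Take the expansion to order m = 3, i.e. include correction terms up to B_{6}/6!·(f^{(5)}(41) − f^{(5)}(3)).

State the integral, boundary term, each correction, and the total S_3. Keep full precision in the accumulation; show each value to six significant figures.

Integral: ∫_3^41 1/x^2 dx = 0.308943.
½[f(3) + f(41)] = ½[0.111111 + 0.000594884] = 0.0558530.
So far: 0.364796.
k=1: B_{2}/(2)! × [f^{(1)}(41) − f^{(1)}(3)] = 1/12 × (-2.90187e-05 − (-0.0740741)) = 0.00617042.
Running total after k=1: 0.370967.
k=2: B_{4}/(4)! × [f^{(3)}(41) − f^{(3)}(3)] = −1/720 × (-2.07153e-07 − (-0.0987654)) = -0.000137174.
Running total after k=2: 0.370829.
k=3: B_{6}/(6)! × [f^{(5)}(41) − f^{(5)}(3)] = 1/30240 × (-3.69697e-09 − (-0.329218)) = 1.08868e-05.

S_3 ≈ 0.370840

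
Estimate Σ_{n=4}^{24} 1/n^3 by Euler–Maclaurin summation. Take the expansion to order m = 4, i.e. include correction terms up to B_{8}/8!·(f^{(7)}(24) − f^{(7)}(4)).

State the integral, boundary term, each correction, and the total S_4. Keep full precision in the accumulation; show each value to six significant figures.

S_4 ≈ 0.0391872

∫_4^24 1/x^3 dx evaluates to 0.0303819.
½[f(4) + f(24)] = ½[0.0156250 + 7.23380e-05] = 0.00784867.
Running total after boundary: 0.0382306.
Correction k=1: B_{2}/2! · (f^{(1)}(24) − f^{(1)}(4)) = 1/12 · (-9.04225e-06 − (-0.0117188)) = 0.000975809.
Running total after k=1: 0.0392064.
Correction k=2: B_{4}/4! · (f^{(3)}(24) − f^{(3)}(4)) = −1/720 · (-3.13967e-07 − (-0.0146484)) = -2.03446e-05.
Running total after k=2: 0.0391861.
Correction k=3: B_{6}/6! · (f^{(5)}(24) − f^{(5)}(4)) = 1/30240 · (-2.28934e-08 − (-0.0384521)) = 1.27156e-06.
Running total after k=3: 0.0391873.
Correction k=4: B_{8}/8! · (f^{(7)}(24) − f^{(7)}(4)) = −1/1209600 · (-2.86168e-09 − (-0.173035)) = -1.43051e-07.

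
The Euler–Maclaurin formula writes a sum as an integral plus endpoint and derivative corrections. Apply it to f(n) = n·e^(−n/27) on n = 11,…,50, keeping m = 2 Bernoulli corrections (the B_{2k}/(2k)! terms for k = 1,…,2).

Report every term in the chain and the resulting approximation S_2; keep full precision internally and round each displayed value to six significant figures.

∫_11^50 x·e^(−x/27) dx evaluates to 356.381.
Endpoint term: (f(11) + f(50))/2 = (7.31910 + 7.84731)/2 = 7.58321.
So far: 363.965.
k=1: B_{2}/(2)! × [f^{(1)}(50) − f^{(1)}(11)] = 1/12 × (-0.133695 − 0.394295) = -0.0439992.
Running total after k=1: 363.921.
k=2: B_{4}/(4)! × [f^{(3)}(50) − f^{(3)}(11)] = −1/720 × (0.000247185 − 0.00236631) = 2.94323e-06.

S_2 ≈ 363.921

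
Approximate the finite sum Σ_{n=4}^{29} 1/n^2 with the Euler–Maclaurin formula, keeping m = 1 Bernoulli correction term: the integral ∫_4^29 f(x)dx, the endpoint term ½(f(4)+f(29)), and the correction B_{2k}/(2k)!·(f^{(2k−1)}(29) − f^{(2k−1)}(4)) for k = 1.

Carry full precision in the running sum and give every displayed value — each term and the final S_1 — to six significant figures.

The integral term ∫_4^29 1/x^2 dx = 0.215517.
½[f(4) + f(29)] = ½[0.0625000 + 0.00118906] = 0.0318445.
So far: 0.247362.
Order-1 term: 1/12 · (-8.20042e-05 − (-0.0312500)) = 0.00259733.

S_1 ≈ 0.249959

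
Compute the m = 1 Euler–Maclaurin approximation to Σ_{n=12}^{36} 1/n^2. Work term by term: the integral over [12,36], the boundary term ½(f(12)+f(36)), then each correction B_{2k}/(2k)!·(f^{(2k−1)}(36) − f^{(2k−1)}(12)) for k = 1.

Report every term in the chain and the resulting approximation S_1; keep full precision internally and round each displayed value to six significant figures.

∫_12^36 1/x^2 dx evaluates to 0.0555556.
Boundary: ½(f(12) + f(36)) = ½(0.00694444 + 0.000771605) = 0.00385802.
Integral + boundary = 0.0594136.
Correction k=1: B_{2}/2! · (f^{(1)}(36) − f^{(1)}(12)) = 1/12 · (-4.28669e-05 − (-0.00115741)) = 9.28784e-05.

S_1 ≈ 0.0595065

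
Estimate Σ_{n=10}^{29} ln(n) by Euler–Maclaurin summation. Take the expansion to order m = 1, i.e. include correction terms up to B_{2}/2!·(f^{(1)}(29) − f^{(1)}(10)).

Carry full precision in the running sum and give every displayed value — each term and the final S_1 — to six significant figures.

∫_10^29 ln(x) dx evaluates to 55.6257.
Endpoint term: (f(10) + f(29))/2 = (2.30259 + 3.36730)/2 = 2.83494.
So far: 58.4607.
Order-1 term: 1/12 · (0.0344828 − 0.100000) = -0.00545977.

S_1 ≈ 58.4552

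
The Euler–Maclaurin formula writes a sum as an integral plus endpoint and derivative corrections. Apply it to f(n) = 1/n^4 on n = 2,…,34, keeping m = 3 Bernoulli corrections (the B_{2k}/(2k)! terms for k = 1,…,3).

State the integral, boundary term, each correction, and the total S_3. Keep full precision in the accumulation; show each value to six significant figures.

S_3 ≈ 0.0824572

The integral term ∫_2^34 1/x^4 dx = 0.0416582.
Endpoint term: (f(2) + f(34))/2 = (0.0625000 + 7.48315e-07)/2 = 0.0312504.
Integral + boundary = 0.0729086.
Order-1 term: 1/12 · (-8.80370e-08 − (-0.125000)) = 0.0104167.
After k=1: 0.0833252.
Order-2 term: −1/720 · (-2.28470e-09 − (-0.937500)) = -0.00130208.
After k=2: 0.0820231.
Order-3 term: 1/30240 · (-1.10677e-10 − (-13.1250)) = 0.000434028.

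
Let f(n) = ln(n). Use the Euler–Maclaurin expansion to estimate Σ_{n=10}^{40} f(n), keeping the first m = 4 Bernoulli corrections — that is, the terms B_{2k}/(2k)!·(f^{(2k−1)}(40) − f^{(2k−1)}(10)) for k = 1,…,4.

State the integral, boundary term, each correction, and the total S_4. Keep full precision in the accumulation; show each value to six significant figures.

S_4 ≈ 97.5188

∫_10^40 ln(x) dx evaluates to 94.5293.
Endpoint term: (f(10) + f(40))/2 = (2.30259 + 3.68888)/2 = 2.99573.
So far: 97.5251.
Order-1 term: 1/12 · (0.0250000 − 0.100000) = -0.00625000.
Running total after k=1: 97.5188.
Order-2 term: −1/720 · (3.12500e-05 − 0.00200000) = 2.73437e-06.
Running total after k=2: 97.5188.
Order-3 term: 1/30240 · (2.34375e-07 − 0.000240000) = -7.92876e-09.
Running total after k=3: 97.5188.
Order-4 term: −1/1209600 · (4.39453e-09 − 7.20000e-05) = 5.95202e-11.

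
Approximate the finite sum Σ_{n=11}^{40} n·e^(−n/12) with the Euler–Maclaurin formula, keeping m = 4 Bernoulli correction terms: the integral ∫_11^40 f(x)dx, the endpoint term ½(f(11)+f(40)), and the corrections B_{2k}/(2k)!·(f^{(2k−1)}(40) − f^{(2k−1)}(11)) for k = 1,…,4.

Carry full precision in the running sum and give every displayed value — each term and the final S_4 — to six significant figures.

S_4 ≈ 91.0009

∫_11^40 x·e^(−x/12) dx evaluates to 88.0979.
Boundary: ½(f(11) + f(40)) = ½(4.39835 + 1.42696) = 2.91265.
Running total after boundary: 91.0106.
Correction k=1: B_{2}/2! · (f^{(1)}(40) − f^{(1)}(11)) = 1/12 · (-0.0832393 − 0.0333208) = -0.00971334.
After k=1: 91.0009.
Correction k=2: B_{4}/4! · (f^{(3)}(40) − f^{(3)}(11)) = −1/720 · (-8.25787e-05 − 0.00578486) = 8.14922e-06.
After k=2: 91.0009.
Correction k=3: B_{6}/6! · (f^{(5)}(40) − f^{(5)}(11)) = 1/30240 · (2.86732e-06 − 7.87384e-05) = -2.50896e-09.
After k=3: 91.0009.
Correction k=4: B_{8}/8! · (f^{(7)}(40) − f^{(7)}(11)) = −1/1209600 · (4.38062e-08 − 8.14612e-07) = 6.37240e-13.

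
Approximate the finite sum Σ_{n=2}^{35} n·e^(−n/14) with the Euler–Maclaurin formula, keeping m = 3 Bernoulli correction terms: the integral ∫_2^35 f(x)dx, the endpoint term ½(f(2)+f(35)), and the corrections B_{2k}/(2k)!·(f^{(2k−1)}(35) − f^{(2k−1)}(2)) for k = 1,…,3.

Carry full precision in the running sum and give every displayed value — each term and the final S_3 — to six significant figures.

The integral term ∫_2^35 x·e^(−x/14) dx = 137.870.
½[f(2) + f(35)] = ½[1.73376 + 2.87297] = 2.30337.
So far: 140.174.
Correction k=1: B_{2}/2! · (f^{(1)}(35) − f^{(1)}(2)) = 1/12 · (-0.123127 − 0.743038) = -0.0721805.
Running total after k=1: 140.102.
Correction k=2: B_{4}/4! · (f^{(3)}(35) − f^{(3)}(2)) = −1/720 · (0.000209401 − 0.0126367) = 1.72601e-05.
Running total after k=2: 140.102.
Correction k=3: B_{6}/6! · (f^{(5)}(35) − f^{(5)}(2)) = 1/30240 · (5.34185e-06 − 0.000109604) = -3.44782e-09.

S_3 ≈ 140.102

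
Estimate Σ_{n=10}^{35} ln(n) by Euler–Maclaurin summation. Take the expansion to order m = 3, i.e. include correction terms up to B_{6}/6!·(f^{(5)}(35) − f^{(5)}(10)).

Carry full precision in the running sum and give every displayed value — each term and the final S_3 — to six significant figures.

Integral: ∫_10^35 ln(x) dx = 76.4113.
Endpoint term: (f(10) + f(35))/2 = (2.30259 + 3.55535)/2 = 2.92897.
Integral + boundary = 79.3403.
k=1: B_{2}/(2)! × [f^{(1)}(35) − f^{(1)}(10)] = 1/12 × (0.0285714 − 0.100000) = -0.00595238.
Partial sum through k=1: 79.3343.
k=2: B_{4}/(4)! × [f^{(3)}(35) − f^{(3)}(10)] = −1/720 × (4.66472e-05 − 0.00200000) = 2.71299e-06.
Partial sum through k=2: 79.3343.
k=3: B_{6}/(6)! × [f^{(5)}(35) − f^{(5)}(10)] = 1/30240 × (4.56952e-07 − 0.000240000) = -7.92140e-09.

S_3 ≈ 79.3343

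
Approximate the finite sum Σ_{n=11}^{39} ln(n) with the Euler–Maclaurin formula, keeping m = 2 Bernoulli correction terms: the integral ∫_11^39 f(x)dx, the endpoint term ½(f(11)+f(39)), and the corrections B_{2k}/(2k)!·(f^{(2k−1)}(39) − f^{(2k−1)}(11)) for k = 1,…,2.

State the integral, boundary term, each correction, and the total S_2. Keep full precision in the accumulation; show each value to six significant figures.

The integral term ∫_11^39 ln(x) dx = 88.5021.
½[f(11) + f(39)] = ½[2.39790 + 3.66356] = 3.03073.
So far: 91.5328.
k=1: B_{2}/(2)! × [f^{(1)}(39) − f^{(1)}(11)] = 1/12 × (0.0256410 − 0.0909091) = -0.00543901.
After k=1: 91.5273.
k=2: B_{4}/(4)! × [f^{(3)}(39) − f^{(3)}(11)] = −1/720 × (3.37160e-05 − 0.00150263) = 2.04016e-06.

S_2 ≈ 91.5273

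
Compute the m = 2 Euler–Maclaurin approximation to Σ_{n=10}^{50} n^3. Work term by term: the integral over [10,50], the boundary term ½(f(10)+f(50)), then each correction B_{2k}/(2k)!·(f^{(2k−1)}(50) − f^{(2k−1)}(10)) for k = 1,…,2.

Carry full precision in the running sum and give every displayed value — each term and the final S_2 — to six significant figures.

The integral term ∫_10^50 x^3 dx = 1.56000e+06.
Boundary: ½(f(10) + f(50)) = ½(1000.00 + 125000) = 63000.0.
Running total after boundary: 1.62300e+06.
k=1: B_{2}/(2)! × [f^{(1)}(50) − f^{(1)}(10)] = 1/12 × (7500.00 − 300.000) = 600.000.
Running total after k=1: 1.62360e+06.
k=2: B_{4}/(4)! × [f^{(3)}(50) − f^{(3)}(10)] = −1/720 × (6.00000 − 6.00000) = 0.00000.

S_2 ≈ 1.62360e+06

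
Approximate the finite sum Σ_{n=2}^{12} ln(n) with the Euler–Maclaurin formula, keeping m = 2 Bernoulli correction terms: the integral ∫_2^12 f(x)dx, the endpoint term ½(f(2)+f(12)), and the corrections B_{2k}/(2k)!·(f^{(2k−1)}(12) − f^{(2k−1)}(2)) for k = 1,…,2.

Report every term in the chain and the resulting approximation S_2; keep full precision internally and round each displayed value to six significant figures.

S_2 ≈ 19.9872

∫_2^12 ln(x) dx evaluates to 18.4326.
Boundary: ½(f(2) + f(12)) = ½(0.693147 + 2.48491) = 1.58903.
Integral + boundary = 20.0216.
k=1: B_{2}/(2)! × [f^{(1)}(12) − f^{(1)}(2)] = 1/12 × (0.0833333 − 0.500000) = -0.0347222.
After k=1: 19.9869.
k=2: B_{4}/(4)! × [f^{(3)}(12) − f^{(3)}(2)] = −1/720 × (0.00115741 − 0.250000) = 0.000345615.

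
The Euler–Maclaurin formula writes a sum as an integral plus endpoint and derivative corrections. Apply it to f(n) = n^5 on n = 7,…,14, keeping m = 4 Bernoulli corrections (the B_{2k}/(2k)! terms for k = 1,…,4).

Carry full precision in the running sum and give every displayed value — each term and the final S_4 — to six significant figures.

The integral term ∫_7^14 x^5 dx = 1.23531e+06.
Endpoint term: (f(7) + f(14))/2 = (16807.0 + 537824)/2 = 277316.
So far: 1.51263e+06.
Order-1 term: 1/12 · (192080 − 12005.0) = 15006.2.
After k=1: 1.52764e+06.
Order-2 term: −1/720 · (11760.0 − 2940.00) = -12.2500.
After k=2: 1.52762e+06.
Order-3 term: 1/30240 · (120.000 − 120.000) = 0.00000.
After k=3: 1.52762e+06.
Order-4 term: −1/1209600 · (0.00000 − 0.00000) = 0.00000.

S_4 ≈ 1.52762e+06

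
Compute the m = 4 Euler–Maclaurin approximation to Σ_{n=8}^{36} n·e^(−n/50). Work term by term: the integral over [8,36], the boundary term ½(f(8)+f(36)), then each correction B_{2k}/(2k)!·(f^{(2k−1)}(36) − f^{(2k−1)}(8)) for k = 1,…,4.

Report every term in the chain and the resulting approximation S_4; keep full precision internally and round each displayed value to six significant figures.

S_4 ≈ 390.304

∫_8^36 x·e^(−x/50) dx evaluates to 378.182.
Boundary: ½(f(8) + f(36)) = ½(6.81715 + 17.5231) = 12.1701.
So far: 390.352.
Correction k=1: B_{2}/2! · (f^{(1)}(36) − f^{(1)}(8)) = 1/12 · (0.136291 − 0.715801) = -0.0482925.
Running total after k=1: 390.304.
Correction k=2: B_{4}/4! · (f^{(3)}(36) − f^{(3)}(8)) = −1/720 · (0.000443918 − 0.000968035) = 7.27941e-07.
Running total after k=2: 390.304.
Correction k=3: B_{6}/6! · (f^{(5)}(36) − f^{(5)}(8)) = 1/30240 · (3.33328e-07 − 6.59900e-07) = -1.07993e-11.
Running total after k=3: 390.304.
Correction k=4: B_{8}/8! · (f^{(7)}(36) − f^{(7)}(8)) = −1/1209600 · (1.95635e-10 − 3.73034e-10) = 1.46659e-16.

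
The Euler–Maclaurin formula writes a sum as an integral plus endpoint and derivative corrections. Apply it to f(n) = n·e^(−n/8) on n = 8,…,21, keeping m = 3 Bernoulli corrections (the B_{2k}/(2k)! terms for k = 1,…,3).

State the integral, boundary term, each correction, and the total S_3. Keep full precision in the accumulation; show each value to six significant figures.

S_3 ≈ 32.5049

∫_8^21 x·e^(−x/8) dx evaluates to 30.2825.
Boundary: ½(f(8) + f(21)) = ½(2.94304 + 1.52123) = 2.23214.
Integral + boundary = 32.5147.
Correction k=1: B_{2}/2! · (f^{(1)}(21) − f^{(1)}(8)) = 1/12 · (-0.117715 − 0.00000) = -0.00980955.
After k=1: 32.5049.
Correction k=2: B_{4}/4! · (f^{(3)}(21) − f^{(3)}(8)) = −1/720 · (0.000424452 − 0.0114962) = 1.53775e-05.
After k=2: 32.5049.
Correction k=3: B_{6}/6! · (f^{(5)}(21) − f^{(5)}(8)) = 1/30240 · (4.20030e-05 − 0.000359257) = -1.04912e-08.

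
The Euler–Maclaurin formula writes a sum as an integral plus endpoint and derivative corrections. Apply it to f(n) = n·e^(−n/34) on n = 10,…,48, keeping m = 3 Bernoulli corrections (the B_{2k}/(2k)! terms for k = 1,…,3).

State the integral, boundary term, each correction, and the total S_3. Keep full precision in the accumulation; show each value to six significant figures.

∫_10^48 x·e^(−x/34) dx evaluates to 435.331.
½[f(10) + f(48)] = ½[7.45189 + 11.6982] = 9.57505.
So far: 444.906.
Order-1 term: 1/12 · (-0.100352 − 0.526016) = -0.0521973.
Running total after k=1: 444.854.
Order-2 term: −1/720 · (0.000334838 − 0.00174428) = 1.95756e-06.
Running total after k=2: 444.854.
Order-3 term: 1/30240 · (6.54401e-07 − 2.62417e-06) = -6.51378e-11.

S_3 ≈ 444.854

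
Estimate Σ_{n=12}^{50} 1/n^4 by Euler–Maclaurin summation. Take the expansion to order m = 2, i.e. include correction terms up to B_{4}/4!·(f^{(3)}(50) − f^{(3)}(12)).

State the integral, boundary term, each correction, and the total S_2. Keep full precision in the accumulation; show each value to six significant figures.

The integral term ∫_12^50 1/x^4 dx = 0.000190235.
Boundary: ½(f(12) + f(50)) = ½(4.82253e-05 + 1.60000e-07) = 2.41927e-05.
Integral + boundary = 0.000214427.
k=1: B_{2}/(2)! × [f^{(1)}(50) − f^{(1)}(12)] = 1/12 × (-1.28000e-08 − (-1.60751e-05)) = 1.33853e-06.
Partial sum through k=1: 0.000215766.
k=2: B_{4}/(4)! × [f^{(3)}(50) − f^{(3)}(12)] = −1/720 × (-1.53600e-10 − (-3.34898e-06)) = -4.65115e-09.

S_2 ≈ 0.000215761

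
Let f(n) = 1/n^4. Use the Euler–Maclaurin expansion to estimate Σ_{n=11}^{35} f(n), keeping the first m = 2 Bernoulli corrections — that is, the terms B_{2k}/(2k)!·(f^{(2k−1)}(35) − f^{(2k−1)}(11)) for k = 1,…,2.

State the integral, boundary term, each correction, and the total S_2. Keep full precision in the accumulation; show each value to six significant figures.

S_2 ≈ 0.000279202

The integral term ∫_11^35 1/x^4 dx = 0.000242664.
½[f(11) + f(35)] = ½[6.83013e-05 + 6.66389e-07] = 3.44839e-05.
Integral + boundary = 0.000277148.
Correction k=1: B_{2}/2! · (f^{(1)}(35) − f^{(1)}(11)) = 1/12 · (-7.61587e-08 − (-2.48369e-05)) = 2.06339e-06.
After k=1: 0.000279211.
Correction k=2: B_{4}/4! · (f^{(3)}(35) − f^{(3)}(11)) = −1/720 · (-1.86511e-09 − (-6.15790e-06)) = -8.55004e-09.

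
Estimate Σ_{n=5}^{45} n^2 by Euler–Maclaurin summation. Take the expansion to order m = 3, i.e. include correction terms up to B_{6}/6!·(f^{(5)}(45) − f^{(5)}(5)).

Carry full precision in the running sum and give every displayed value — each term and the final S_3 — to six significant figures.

S_3 ≈ 31365.0

The integral term ∫_5^45 x^2 dx = 30333.3.
Endpoint term: (f(5) + f(45))/2 = (25.0000 + 2025.00)/2 = 1025.00.
Integral + boundary = 31358.3.
Correction k=1: B_{2}/2! · (f^{(1)}(45) − f^{(1)}(5)) = 1/12 · (90.0000 − 10.0000) = 6.66667.
Partial sum through k=1: 31365.0.
Correction k=2: B_{4}/4! · (f^{(3)}(45) − f^{(3)}(5)) = −1/720 · (0.00000 − 0.00000) = 0.00000.
Partial sum through k=2: 31365.0.
Correction k=3: B_{6}/6! · (f^{(5)}(45) − f^{(5)}(5)) = 1/30240 · (0.00000 − 0.00000) = 0.00000.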